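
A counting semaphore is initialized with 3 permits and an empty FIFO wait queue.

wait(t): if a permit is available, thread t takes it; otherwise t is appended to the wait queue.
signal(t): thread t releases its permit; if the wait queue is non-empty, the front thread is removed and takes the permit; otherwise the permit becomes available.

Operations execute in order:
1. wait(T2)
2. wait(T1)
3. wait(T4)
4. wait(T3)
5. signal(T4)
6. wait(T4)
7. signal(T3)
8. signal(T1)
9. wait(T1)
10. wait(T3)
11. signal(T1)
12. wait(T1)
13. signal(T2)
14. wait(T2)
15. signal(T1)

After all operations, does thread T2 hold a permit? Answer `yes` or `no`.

Answer: yes

Derivation:
Step 1: wait(T2) -> count=2 queue=[] holders={T2}
Step 2: wait(T1) -> count=1 queue=[] holders={T1,T2}
Step 3: wait(T4) -> count=0 queue=[] holders={T1,T2,T4}
Step 4: wait(T3) -> count=0 queue=[T3] holders={T1,T2,T4}
Step 5: signal(T4) -> count=0 queue=[] holders={T1,T2,T3}
Step 6: wait(T4) -> count=0 queue=[T4] holders={T1,T2,T3}
Step 7: signal(T3) -> count=0 queue=[] holders={T1,T2,T4}
Step 8: signal(T1) -> count=1 queue=[] holders={T2,T4}
Step 9: wait(T1) -> count=0 queue=[] holders={T1,T2,T4}
Step 10: wait(T3) -> count=0 queue=[T3] holders={T1,T2,T4}
Step 11: signal(T1) -> count=0 queue=[] holders={T2,T3,T4}
Step 12: wait(T1) -> count=0 queue=[T1] holders={T2,T3,T4}
Step 13: signal(T2) -> count=0 queue=[] holders={T1,T3,T4}
Step 14: wait(T2) -> count=0 queue=[T2] holders={T1,T3,T4}
Step 15: signal(T1) -> count=0 queue=[] holders={T2,T3,T4}
Final holders: {T2,T3,T4} -> T2 in holders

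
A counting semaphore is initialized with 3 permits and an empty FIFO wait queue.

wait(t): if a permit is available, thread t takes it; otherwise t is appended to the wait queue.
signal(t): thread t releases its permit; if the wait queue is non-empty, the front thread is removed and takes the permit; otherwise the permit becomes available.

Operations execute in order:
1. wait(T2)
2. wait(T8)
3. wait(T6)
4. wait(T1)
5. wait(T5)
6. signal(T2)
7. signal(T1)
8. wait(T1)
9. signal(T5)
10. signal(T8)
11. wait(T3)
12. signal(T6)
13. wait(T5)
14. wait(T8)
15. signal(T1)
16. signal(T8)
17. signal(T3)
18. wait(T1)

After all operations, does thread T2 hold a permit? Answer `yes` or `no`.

Answer: no

Derivation:
Step 1: wait(T2) -> count=2 queue=[] holders={T2}
Step 2: wait(T8) -> count=1 queue=[] holders={T2,T8}
Step 3: wait(T6) -> count=0 queue=[] holders={T2,T6,T8}
Step 4: wait(T1) -> count=0 queue=[T1] holders={T2,T6,T8}
Step 5: wait(T5) -> count=0 queue=[T1,T5] holders={T2,T6,T8}
Step 6: signal(T2) -> count=0 queue=[T5] holders={T1,T6,T8}
Step 7: signal(T1) -> count=0 queue=[] holders={T5,T6,T8}
Step 8: wait(T1) -> count=0 queue=[T1] holders={T5,T6,T8}
Step 9: signal(T5) -> count=0 queue=[] holders={T1,T6,T8}
Step 10: signal(T8) -> count=1 queue=[] holders={T1,T6}
Step 11: wait(T3) -> count=0 queue=[] holders={T1,T3,T6}
Step 12: signal(T6) -> count=1 queue=[] holders={T1,T3}
Step 13: wait(T5) -> count=0 queue=[] holders={T1,T3,T5}
Step 14: wait(T8) -> count=0 queue=[T8] holders={T1,T3,T5}
Step 15: signal(T1) -> count=0 queue=[] holders={T3,T5,T8}
Step 16: signal(T8) -> count=1 queue=[] holders={T3,T5}
Step 17: signal(T3) -> count=2 queue=[] holders={T5}
Step 18: wait(T1) -> count=1 queue=[] holders={T1,T5}
Final holders: {T1,T5} -> T2 not in holders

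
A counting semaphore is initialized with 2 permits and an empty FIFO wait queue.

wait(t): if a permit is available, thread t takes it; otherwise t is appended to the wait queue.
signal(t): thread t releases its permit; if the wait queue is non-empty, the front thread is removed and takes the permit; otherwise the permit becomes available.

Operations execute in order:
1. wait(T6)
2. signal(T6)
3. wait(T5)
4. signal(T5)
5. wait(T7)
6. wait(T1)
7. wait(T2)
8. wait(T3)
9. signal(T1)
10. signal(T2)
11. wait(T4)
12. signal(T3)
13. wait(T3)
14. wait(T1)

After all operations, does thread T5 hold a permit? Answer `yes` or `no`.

Answer: no

Derivation:
Step 1: wait(T6) -> count=1 queue=[] holders={T6}
Step 2: signal(T6) -> count=2 queue=[] holders={none}
Step 3: wait(T5) -> count=1 queue=[] holders={T5}
Step 4: signal(T5) -> count=2 queue=[] holders={none}
Step 5: wait(T7) -> count=1 queue=[] holders={T7}
Step 6: wait(T1) -> count=0 queue=[] holders={T1,T7}
Step 7: wait(T2) -> count=0 queue=[T2] holders={T1,T7}
Step 8: wait(T3) -> count=0 queue=[T2,T3] holders={T1,T7}
Step 9: signal(T1) -> count=0 queue=[T3] holders={T2,T7}
Step 10: signal(T2) -> count=0 queue=[] holders={T3,T7}
Step 11: wait(T4) -> count=0 queue=[T4] holders={T3,T7}
Step 12: signal(T3) -> count=0 queue=[] holders={T4,T7}
Step 13: wait(T3) -> count=0 queue=[T3] holders={T4,T7}
Step 14: wait(T1) -> count=0 queue=[T3,T1] holders={T4,T7}
Final holders: {T4,T7} -> T5 not in holders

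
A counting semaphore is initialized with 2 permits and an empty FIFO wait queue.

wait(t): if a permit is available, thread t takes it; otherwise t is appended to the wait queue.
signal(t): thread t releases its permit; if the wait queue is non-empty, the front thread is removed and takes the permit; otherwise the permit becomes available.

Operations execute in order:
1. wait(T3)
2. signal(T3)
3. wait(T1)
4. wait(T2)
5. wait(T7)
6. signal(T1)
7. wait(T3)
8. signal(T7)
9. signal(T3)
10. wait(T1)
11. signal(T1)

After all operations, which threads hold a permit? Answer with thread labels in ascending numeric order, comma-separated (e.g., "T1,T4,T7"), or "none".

Step 1: wait(T3) -> count=1 queue=[] holders={T3}
Step 2: signal(T3) -> count=2 queue=[] holders={none}
Step 3: wait(T1) -> count=1 queue=[] holders={T1}
Step 4: wait(T2) -> count=0 queue=[] holders={T1,T2}
Step 5: wait(T7) -> count=0 queue=[T7] holders={T1,T2}
Step 6: signal(T1) -> count=0 queue=[] holders={T2,T7}
Step 7: wait(T3) -> count=0 queue=[T3] holders={T2,T7}
Step 8: signal(T7) -> count=0 queue=[] holders={T2,T3}
Step 9: signal(T3) -> count=1 queue=[] holders={T2}
Step 10: wait(T1) -> count=0 queue=[] holders={T1,T2}
Step 11: signal(T1) -> count=1 queue=[] holders={T2}
Final holders: T2

Answer: T2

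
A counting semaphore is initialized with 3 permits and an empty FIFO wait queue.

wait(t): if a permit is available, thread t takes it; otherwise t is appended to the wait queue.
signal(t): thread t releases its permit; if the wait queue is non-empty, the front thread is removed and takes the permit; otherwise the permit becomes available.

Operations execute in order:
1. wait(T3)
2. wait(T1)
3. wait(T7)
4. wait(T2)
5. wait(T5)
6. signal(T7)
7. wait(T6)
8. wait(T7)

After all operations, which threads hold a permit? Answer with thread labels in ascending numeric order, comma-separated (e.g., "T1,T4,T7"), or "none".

Answer: T1,T2,T3

Derivation:
Step 1: wait(T3) -> count=2 queue=[] holders={T3}
Step 2: wait(T1) -> count=1 queue=[] holders={T1,T3}
Step 3: wait(T7) -> count=0 queue=[] holders={T1,T3,T7}
Step 4: wait(T2) -> count=0 queue=[T2] holders={T1,T3,T7}
Step 5: wait(T5) -> count=0 queue=[T2,T5] holders={T1,T3,T7}
Step 6: signal(T7) -> count=0 queue=[T5] holders={T1,T2,T3}
Step 7: wait(T6) -> count=0 queue=[T5,T6] holders={T1,T2,T3}
Step 8: wait(T7) -> count=0 queue=[T5,T6,T7] holders={T1,T2,T3}
Final holders: T1,T2,T3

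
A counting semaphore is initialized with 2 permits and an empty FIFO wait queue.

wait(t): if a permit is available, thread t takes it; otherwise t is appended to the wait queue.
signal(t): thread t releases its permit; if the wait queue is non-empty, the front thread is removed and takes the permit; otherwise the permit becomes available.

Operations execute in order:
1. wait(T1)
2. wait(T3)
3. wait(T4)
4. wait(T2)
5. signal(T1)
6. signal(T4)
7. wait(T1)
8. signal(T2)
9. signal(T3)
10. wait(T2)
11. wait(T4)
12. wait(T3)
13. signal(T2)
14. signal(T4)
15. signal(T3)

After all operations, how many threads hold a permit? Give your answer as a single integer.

Answer: 1

Derivation:
Step 1: wait(T1) -> count=1 queue=[] holders={T1}
Step 2: wait(T3) -> count=0 queue=[] holders={T1,T3}
Step 3: wait(T4) -> count=0 queue=[T4] holders={T1,T3}
Step 4: wait(T2) -> count=0 queue=[T4,T2] holders={T1,T3}
Step 5: signal(T1) -> count=0 queue=[T2] holders={T3,T4}
Step 6: signal(T4) -> count=0 queue=[] holders={T2,T3}
Step 7: wait(T1) -> count=0 queue=[T1] holders={T2,T3}
Step 8: signal(T2) -> count=0 queue=[] holders={T1,T3}
Step 9: signal(T3) -> count=1 queue=[] holders={T1}
Step 10: wait(T2) -> count=0 queue=[] holders={T1,T2}
Step 11: wait(T4) -> count=0 queue=[T4] holders={T1,T2}
Step 12: wait(T3) -> count=0 queue=[T4,T3] holders={T1,T2}
Step 13: signal(T2) -> count=0 queue=[T3] holders={T1,T4}
Step 14: signal(T4) -> count=0 queue=[] holders={T1,T3}
Step 15: signal(T3) -> count=1 queue=[] holders={T1}
Final holders: {T1} -> 1 thread(s)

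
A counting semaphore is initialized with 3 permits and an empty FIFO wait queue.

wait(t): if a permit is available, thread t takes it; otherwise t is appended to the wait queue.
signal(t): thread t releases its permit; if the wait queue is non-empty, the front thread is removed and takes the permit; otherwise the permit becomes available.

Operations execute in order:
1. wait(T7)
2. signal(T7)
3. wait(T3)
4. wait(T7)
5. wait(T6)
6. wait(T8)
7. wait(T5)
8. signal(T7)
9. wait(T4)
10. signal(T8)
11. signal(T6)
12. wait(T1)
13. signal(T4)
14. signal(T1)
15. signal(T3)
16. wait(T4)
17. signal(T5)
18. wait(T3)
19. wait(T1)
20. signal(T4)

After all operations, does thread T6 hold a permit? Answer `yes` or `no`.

Answer: no

Derivation:
Step 1: wait(T7) -> count=2 queue=[] holders={T7}
Step 2: signal(T7) -> count=3 queue=[] holders={none}
Step 3: wait(T3) -> count=2 queue=[] holders={T3}
Step 4: wait(T7) -> count=1 queue=[] holders={T3,T7}
Step 5: wait(T6) -> count=0 queue=[] holders={T3,T6,T7}
Step 6: wait(T8) -> count=0 queue=[T8] holders={T3,T6,T7}
Step 7: wait(T5) -> count=0 queue=[T8,T5] holders={T3,T6,T7}
Step 8: signal(T7) -> count=0 queue=[T5] holders={T3,T6,T8}
Step 9: wait(T4) -> count=0 queue=[T5,T4] holders={T3,T6,T8}
Step 10: signal(T8) -> count=0 queue=[T4] holders={T3,T5,T6}
Step 11: signal(T6) -> count=0 queue=[] holders={T3,T4,T5}
Step 12: wait(T1) -> count=0 queue=[T1] holders={T3,T4,T5}
Step 13: signal(T4) -> count=0 queue=[] holders={T1,T3,T5}
Step 14: signal(T1) -> count=1 queue=[] holders={T3,T5}
Step 15: signal(T3) -> count=2 queue=[] holders={T5}
Step 16: wait(T4) -> count=1 queue=[] holders={T4,T5}
Step 17: signal(T5) -> count=2 queue=[] holders={T4}
Step 18: wait(T3) -> count=1 queue=[] holders={T3,T4}
Step 19: wait(T1) -> count=0 queue=[] holders={T1,T3,T4}
Step 20: signal(T4) -> count=1 queue=[] holders={T1,T3}
Final holders: {T1,T3} -> T6 not in holders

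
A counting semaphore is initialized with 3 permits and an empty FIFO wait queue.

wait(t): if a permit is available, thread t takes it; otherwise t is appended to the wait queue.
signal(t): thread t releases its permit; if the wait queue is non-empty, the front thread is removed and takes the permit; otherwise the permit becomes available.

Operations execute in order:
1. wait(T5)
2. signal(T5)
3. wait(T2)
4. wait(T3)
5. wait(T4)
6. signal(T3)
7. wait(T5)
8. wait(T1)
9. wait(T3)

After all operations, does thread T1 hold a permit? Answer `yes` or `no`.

Answer: no

Derivation:
Step 1: wait(T5) -> count=2 queue=[] holders={T5}
Step 2: signal(T5) -> count=3 queue=[] holders={none}
Step 3: wait(T2) -> count=2 queue=[] holders={T2}
Step 4: wait(T3) -> count=1 queue=[] holders={T2,T3}
Step 5: wait(T4) -> count=0 queue=[] holders={T2,T3,T4}
Step 6: signal(T3) -> count=1 queue=[] holders={T2,T4}
Step 7: wait(T5) -> count=0 queue=[] holders={T2,T4,T5}
Step 8: wait(T1) -> count=0 queue=[T1] holders={T2,T4,T5}
Step 9: wait(T3) -> count=0 queue=[T1,T3] holders={T2,T4,T5}
Final holders: {T2,T4,T5} -> T1 not in holders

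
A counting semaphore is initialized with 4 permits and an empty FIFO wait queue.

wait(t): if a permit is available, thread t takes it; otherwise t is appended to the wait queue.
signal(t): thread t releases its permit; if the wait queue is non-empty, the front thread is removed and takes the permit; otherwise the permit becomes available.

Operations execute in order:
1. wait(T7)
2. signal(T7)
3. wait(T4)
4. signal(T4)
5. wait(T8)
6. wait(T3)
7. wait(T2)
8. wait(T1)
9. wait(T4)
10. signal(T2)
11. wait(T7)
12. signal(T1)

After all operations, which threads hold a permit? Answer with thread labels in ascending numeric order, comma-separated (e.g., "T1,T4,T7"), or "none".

Step 1: wait(T7) -> count=3 queue=[] holders={T7}
Step 2: signal(T7) -> count=4 queue=[] holders={none}
Step 3: wait(T4) -> count=3 queue=[] holders={T4}
Step 4: signal(T4) -> count=4 queue=[] holders={none}
Step 5: wait(T8) -> count=3 queue=[] holders={T8}
Step 6: wait(T3) -> count=2 queue=[] holders={T3,T8}
Step 7: wait(T2) -> count=1 queue=[] holders={T2,T3,T8}
Step 8: wait(T1) -> count=0 queue=[] holders={T1,T2,T3,T8}
Step 9: wait(T4) -> count=0 queue=[T4] holders={T1,T2,T3,T8}
Step 10: signal(T2) -> count=0 queue=[] holders={T1,T3,T4,T8}
Step 11: wait(T7) -> count=0 queue=[T7] holders={T1,T3,T4,T8}
Step 12: signal(T1) -> count=0 queue=[] holders={T3,T4,T7,T8}
Final holders: T3,T4,T7,T8

Answer: T3,T4,T7,T8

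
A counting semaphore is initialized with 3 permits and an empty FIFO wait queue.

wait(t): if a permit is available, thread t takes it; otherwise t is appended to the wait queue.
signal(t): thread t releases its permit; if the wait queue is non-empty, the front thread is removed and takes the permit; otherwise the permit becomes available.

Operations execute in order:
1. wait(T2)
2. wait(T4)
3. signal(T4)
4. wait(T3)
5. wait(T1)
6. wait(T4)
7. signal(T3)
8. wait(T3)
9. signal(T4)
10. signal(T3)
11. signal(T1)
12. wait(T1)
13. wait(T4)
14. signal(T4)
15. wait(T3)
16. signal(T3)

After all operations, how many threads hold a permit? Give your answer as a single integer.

Step 1: wait(T2) -> count=2 queue=[] holders={T2}
Step 2: wait(T4) -> count=1 queue=[] holders={T2,T4}
Step 3: signal(T4) -> count=2 queue=[] holders={T2}
Step 4: wait(T3) -> count=1 queue=[] holders={T2,T3}
Step 5: wait(T1) -> count=0 queue=[] holders={T1,T2,T3}
Step 6: wait(T4) -> count=0 queue=[T4] holders={T1,T2,T3}
Step 7: signal(T3) -> count=0 queue=[] holders={T1,T2,T4}
Step 8: wait(T3) -> count=0 queue=[T3] holders={T1,T2,T4}
Step 9: signal(T4) -> count=0 queue=[] holders={T1,T2,T3}
Step 10: signal(T3) -> count=1 queue=[] holders={T1,T2}
Step 11: signal(T1) -> count=2 queue=[] holders={T2}
Step 12: wait(T1) -> count=1 queue=[] holders={T1,T2}
Step 13: wait(T4) -> count=0 queue=[] holders={T1,T2,T4}
Step 14: signal(T4) -> count=1 queue=[] holders={T1,T2}
Step 15: wait(T3) -> count=0 queue=[] holders={T1,T2,T3}
Step 16: signal(T3) -> count=1 queue=[] holders={T1,T2}
Final holders: {T1,T2} -> 2 thread(s)

Answer: 2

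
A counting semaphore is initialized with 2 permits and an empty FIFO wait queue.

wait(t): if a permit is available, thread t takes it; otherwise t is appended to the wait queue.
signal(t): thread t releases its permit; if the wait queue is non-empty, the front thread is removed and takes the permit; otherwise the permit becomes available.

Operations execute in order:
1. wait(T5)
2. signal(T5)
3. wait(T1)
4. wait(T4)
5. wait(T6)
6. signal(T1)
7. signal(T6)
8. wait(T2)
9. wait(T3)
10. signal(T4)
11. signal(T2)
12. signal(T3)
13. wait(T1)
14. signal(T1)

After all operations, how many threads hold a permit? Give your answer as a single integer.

Answer: 0

Derivation:
Step 1: wait(T5) -> count=1 queue=[] holders={T5}
Step 2: signal(T5) -> count=2 queue=[] holders={none}
Step 3: wait(T1) -> count=1 queue=[] holders={T1}
Step 4: wait(T4) -> count=0 queue=[] holders={T1,T4}
Step 5: wait(T6) -> count=0 queue=[T6] holders={T1,T4}
Step 6: signal(T1) -> count=0 queue=[] holders={T4,T6}
Step 7: signal(T6) -> count=1 queue=[] holders={T4}
Step 8: wait(T2) -> count=0 queue=[] holders={T2,T4}
Step 9: wait(T3) -> count=0 queue=[T3] holders={T2,T4}
Step 10: signal(T4) -> count=0 queue=[] holders={T2,T3}
Step 11: signal(T2) -> count=1 queue=[] holders={T3}
Step 12: signal(T3) -> count=2 queue=[] holders={none}
Step 13: wait(T1) -> count=1 queue=[] holders={T1}
Step 14: signal(T1) -> count=2 queue=[] holders={none}
Final holders: {none} -> 0 thread(s)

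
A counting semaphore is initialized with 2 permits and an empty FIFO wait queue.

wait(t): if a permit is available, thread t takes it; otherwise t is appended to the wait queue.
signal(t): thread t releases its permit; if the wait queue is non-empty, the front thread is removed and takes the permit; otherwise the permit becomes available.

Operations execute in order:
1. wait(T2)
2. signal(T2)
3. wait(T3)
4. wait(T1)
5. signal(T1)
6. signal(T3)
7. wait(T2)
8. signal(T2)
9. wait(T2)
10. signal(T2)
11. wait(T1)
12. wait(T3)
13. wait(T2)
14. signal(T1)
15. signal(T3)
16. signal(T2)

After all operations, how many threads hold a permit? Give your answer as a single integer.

Step 1: wait(T2) -> count=1 queue=[] holders={T2}
Step 2: signal(T2) -> count=2 queue=[] holders={none}
Step 3: wait(T3) -> count=1 queue=[] holders={T3}
Step 4: wait(T1) -> count=0 queue=[] holders={T1,T3}
Step 5: signal(T1) -> count=1 queue=[] holders={T3}
Step 6: signal(T3) -> count=2 queue=[] holders={none}
Step 7: wait(T2) -> count=1 queue=[] holders={T2}
Step 8: signal(T2) -> count=2 queue=[] holders={none}
Step 9: wait(T2) -> count=1 queue=[] holders={T2}
Step 10: signal(T2) -> count=2 queue=[] holders={none}
Step 11: wait(T1) -> count=1 queue=[] holders={T1}
Step 12: wait(T3) -> count=0 queue=[] holders={T1,T3}
Step 13: wait(T2) -> count=0 queue=[T2] holders={T1,T3}
Step 14: signal(T1) -> count=0 queue=[] holders={T2,T3}
Step 15: signal(T3) -> count=1 queue=[] holders={T2}
Step 16: signal(T2) -> count=2 queue=[] holders={none}
Final holders: {none} -> 0 thread(s)

Answer: 0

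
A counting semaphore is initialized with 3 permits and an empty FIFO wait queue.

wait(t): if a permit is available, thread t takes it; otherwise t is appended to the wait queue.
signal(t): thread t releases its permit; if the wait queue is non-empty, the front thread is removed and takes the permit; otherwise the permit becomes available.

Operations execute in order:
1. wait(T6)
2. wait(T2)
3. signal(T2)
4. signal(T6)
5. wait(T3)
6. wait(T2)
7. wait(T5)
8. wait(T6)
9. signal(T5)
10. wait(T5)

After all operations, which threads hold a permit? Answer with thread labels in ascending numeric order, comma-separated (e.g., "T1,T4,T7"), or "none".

Step 1: wait(T6) -> count=2 queue=[] holders={T6}
Step 2: wait(T2) -> count=1 queue=[] holders={T2,T6}
Step 3: signal(T2) -> count=2 queue=[] holders={T6}
Step 4: signal(T6) -> count=3 queue=[] holders={none}
Step 5: wait(T3) -> count=2 queue=[] holders={T3}
Step 6: wait(T2) -> count=1 queue=[] holders={T2,T3}
Step 7: wait(T5) -> count=0 queue=[] holders={T2,T3,T5}
Step 8: wait(T6) -> count=0 queue=[T6] holders={T2,T3,T5}
Step 9: signal(T5) -> count=0 queue=[] holders={T2,T3,T6}
Step 10: wait(T5) -> count=0 queue=[T5] holders={T2,T3,T6}
Final holders: T2,T3,T6

Answer: T2,T3,T6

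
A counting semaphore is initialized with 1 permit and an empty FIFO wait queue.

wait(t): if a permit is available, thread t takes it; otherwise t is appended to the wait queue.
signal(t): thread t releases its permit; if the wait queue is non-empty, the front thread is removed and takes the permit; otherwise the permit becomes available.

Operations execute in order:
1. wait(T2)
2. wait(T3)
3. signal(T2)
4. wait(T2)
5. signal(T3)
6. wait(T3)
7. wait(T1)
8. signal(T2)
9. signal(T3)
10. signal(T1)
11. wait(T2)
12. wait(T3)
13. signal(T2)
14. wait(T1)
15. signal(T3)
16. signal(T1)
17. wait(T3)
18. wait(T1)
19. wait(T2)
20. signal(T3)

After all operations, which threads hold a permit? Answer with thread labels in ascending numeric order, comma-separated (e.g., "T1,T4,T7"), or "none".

Answer: T1

Derivation:
Step 1: wait(T2) -> count=0 queue=[] holders={T2}
Step 2: wait(T3) -> count=0 queue=[T3] holders={T2}
Step 3: signal(T2) -> count=0 queue=[] holders={T3}
Step 4: wait(T2) -> count=0 queue=[T2] holders={T3}
Step 5: signal(T3) -> count=0 queue=[] holders={T2}
Step 6: wait(T3) -> count=0 queue=[T3] holders={T2}
Step 7: wait(T1) -> count=0 queue=[T3,T1] holders={T2}
Step 8: signal(T2) -> count=0 queue=[T1] holders={T3}
Step 9: signal(T3) -> count=0 queue=[] holders={T1}
Step 10: signal(T1) -> count=1 queue=[] holders={none}
Step 11: wait(T2) -> count=0 queue=[] holders={T2}
Step 12: wait(T3) -> count=0 queue=[T3] holders={T2}
Step 13: signal(T2) -> count=0 queue=[] holders={T3}
Step 14: wait(T1) -> count=0 queue=[T1] holders={T3}
Step 15: signal(T3) -> count=0 queue=[] holders={T1}
Step 16: signal(T1) -> count=1 queue=[] holders={none}
Step 17: wait(T3) -> count=0 queue=[] holders={T3}
Step 18: wait(T1) -> count=0 queue=[T1] holders={T3}
Step 19: wait(T2) -> count=0 queue=[T1,T2] holders={T3}
Step 20: signal(T3) -> count=0 queue=[T2] holders={T1}
Final holders: T1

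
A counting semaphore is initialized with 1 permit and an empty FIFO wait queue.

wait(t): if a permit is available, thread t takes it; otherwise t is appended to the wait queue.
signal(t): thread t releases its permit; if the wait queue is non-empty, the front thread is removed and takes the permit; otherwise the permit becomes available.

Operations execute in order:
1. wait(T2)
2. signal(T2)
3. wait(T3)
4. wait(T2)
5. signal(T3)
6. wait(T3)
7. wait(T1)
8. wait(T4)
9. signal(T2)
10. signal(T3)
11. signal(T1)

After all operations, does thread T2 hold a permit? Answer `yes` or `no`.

Step 1: wait(T2) -> count=0 queue=[] holders={T2}
Step 2: signal(T2) -> count=1 queue=[] holders={none}
Step 3: wait(T3) -> count=0 queue=[] holders={T3}
Step 4: wait(T2) -> count=0 queue=[T2] holders={T3}
Step 5: signal(T3) -> count=0 queue=[] holders={T2}
Step 6: wait(T3) -> count=0 queue=[T3] holders={T2}
Step 7: wait(T1) -> count=0 queue=[T3,T1] holders={T2}
Step 8: wait(T4) -> count=0 queue=[T3,T1,T4] holders={T2}
Step 9: signal(T2) -> count=0 queue=[T1,T4] holders={T3}
Step 10: signal(T3) -> count=0 queue=[T4] holders={T1}
Step 11: signal(T1) -> count=0 queue=[] holders={T4}
Final holders: {T4} -> T2 not in holders

Answer: no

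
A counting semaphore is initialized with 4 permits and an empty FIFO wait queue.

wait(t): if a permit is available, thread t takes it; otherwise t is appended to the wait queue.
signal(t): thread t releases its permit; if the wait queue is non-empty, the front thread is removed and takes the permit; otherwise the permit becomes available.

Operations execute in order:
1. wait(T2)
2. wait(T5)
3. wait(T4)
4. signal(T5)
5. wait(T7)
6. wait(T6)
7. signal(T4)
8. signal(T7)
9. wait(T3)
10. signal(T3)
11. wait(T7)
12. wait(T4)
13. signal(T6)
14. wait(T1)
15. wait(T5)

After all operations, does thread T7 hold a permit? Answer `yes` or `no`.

Step 1: wait(T2) -> count=3 queue=[] holders={T2}
Step 2: wait(T5) -> count=2 queue=[] holders={T2,T5}
Step 3: wait(T4) -> count=1 queue=[] holders={T2,T4,T5}
Step 4: signal(T5) -> count=2 queue=[] holders={T2,T4}
Step 5: wait(T7) -> count=1 queue=[] holders={T2,T4,T7}
Step 6: wait(T6) -> count=0 queue=[] holders={T2,T4,T6,T7}
Step 7: signal(T4) -> count=1 queue=[] holders={T2,T6,T7}
Step 8: signal(T7) -> count=2 queue=[] holders={T2,T6}
Step 9: wait(T3) -> count=1 queue=[] holders={T2,T3,T6}
Step 10: signal(T3) -> count=2 queue=[] holders={T2,T6}
Step 11: wait(T7) -> count=1 queue=[] holders={T2,T6,T7}
Step 12: wait(T4) -> count=0 queue=[] holders={T2,T4,T6,T7}
Step 13: signal(T6) -> count=1 queue=[] holders={T2,T4,T7}
Step 14: wait(T1) -> count=0 queue=[] holders={T1,T2,T4,T7}
Step 15: wait(T5) -> count=0 queue=[T5] holders={T1,T2,T4,T7}
Final holders: {T1,T2,T4,T7} -> T7 in holders

Answer: yes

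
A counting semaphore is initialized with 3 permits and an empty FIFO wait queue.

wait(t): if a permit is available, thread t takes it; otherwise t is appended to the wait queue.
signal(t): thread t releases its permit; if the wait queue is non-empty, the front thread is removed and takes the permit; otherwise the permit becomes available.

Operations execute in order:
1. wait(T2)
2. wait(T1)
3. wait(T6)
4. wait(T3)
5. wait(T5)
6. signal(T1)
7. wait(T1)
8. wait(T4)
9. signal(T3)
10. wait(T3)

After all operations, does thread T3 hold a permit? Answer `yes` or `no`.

Answer: no

Derivation:
Step 1: wait(T2) -> count=2 queue=[] holders={T2}
Step 2: wait(T1) -> count=1 queue=[] holders={T1,T2}
Step 3: wait(T6) -> count=0 queue=[] holders={T1,T2,T6}
Step 4: wait(T3) -> count=0 queue=[T3] holders={T1,T2,T6}
Step 5: wait(T5) -> count=0 queue=[T3,T5] holders={T1,T2,T6}
Step 6: signal(T1) -> count=0 queue=[T5] holders={T2,T3,T6}
Step 7: wait(T1) -> count=0 queue=[T5,T1] holders={T2,T3,T6}
Step 8: wait(T4) -> count=0 queue=[T5,T1,T4] holders={T2,T3,T6}
Step 9: signal(T3) -> count=0 queue=[T1,T4] holders={T2,T5,T6}
Step 10: wait(T3) -> count=0 queue=[T1,T4,T3] holders={T2,T5,T6}
Final holders: {T2,T5,T6} -> T3 not in holders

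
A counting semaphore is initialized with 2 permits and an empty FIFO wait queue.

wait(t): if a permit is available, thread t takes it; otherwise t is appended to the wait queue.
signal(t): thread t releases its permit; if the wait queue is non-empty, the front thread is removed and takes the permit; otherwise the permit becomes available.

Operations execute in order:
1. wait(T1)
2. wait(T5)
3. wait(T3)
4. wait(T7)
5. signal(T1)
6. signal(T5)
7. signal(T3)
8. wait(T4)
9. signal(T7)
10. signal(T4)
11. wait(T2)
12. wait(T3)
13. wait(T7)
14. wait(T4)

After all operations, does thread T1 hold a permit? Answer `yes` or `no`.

Step 1: wait(T1) -> count=1 queue=[] holders={T1}
Step 2: wait(T5) -> count=0 queue=[] holders={T1,T5}
Step 3: wait(T3) -> count=0 queue=[T3] holders={T1,T5}
Step 4: wait(T7) -> count=0 queue=[T3,T7] holders={T1,T5}
Step 5: signal(T1) -> count=0 queue=[T7] holders={T3,T5}
Step 6: signal(T5) -> count=0 queue=[] holders={T3,T7}
Step 7: signal(T3) -> count=1 queue=[] holders={T7}
Step 8: wait(T4) -> count=0 queue=[] holders={T4,T7}
Step 9: signal(T7) -> count=1 queue=[] holders={T4}
Step 10: signal(T4) -> count=2 queue=[] holders={none}
Step 11: wait(T2) -> count=1 queue=[] holders={T2}
Step 12: wait(T3) -> count=0 queue=[] holders={T2,T3}
Step 13: wait(T7) -> count=0 queue=[T7] holders={T2,T3}
Step 14: wait(T4) -> count=0 queue=[T7,T4] holders={T2,T3}
Final holders: {T2,T3} -> T1 not in holders

Answer: no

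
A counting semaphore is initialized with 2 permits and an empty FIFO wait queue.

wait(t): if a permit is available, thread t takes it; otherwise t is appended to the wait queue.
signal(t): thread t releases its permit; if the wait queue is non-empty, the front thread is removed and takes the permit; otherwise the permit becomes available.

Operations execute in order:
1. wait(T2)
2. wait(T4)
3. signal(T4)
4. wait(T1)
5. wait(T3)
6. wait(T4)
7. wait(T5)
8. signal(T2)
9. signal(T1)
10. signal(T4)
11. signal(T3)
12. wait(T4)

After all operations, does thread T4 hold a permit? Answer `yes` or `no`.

Answer: yes

Derivation:
Step 1: wait(T2) -> count=1 queue=[] holders={T2}
Step 2: wait(T4) -> count=0 queue=[] holders={T2,T4}
Step 3: signal(T4) -> count=1 queue=[] holders={T2}
Step 4: wait(T1) -> count=0 queue=[] holders={T1,T2}
Step 5: wait(T3) -> count=0 queue=[T3] holders={T1,T2}
Step 6: wait(T4) -> count=0 queue=[T3,T4] holders={T1,T2}
Step 7: wait(T5) -> count=0 queue=[T3,T4,T5] holders={T1,T2}
Step 8: signal(T2) -> count=0 queue=[T4,T5] holders={T1,T3}
Step 9: signal(T1) -> count=0 queue=[T5] holders={T3,T4}
Step 10: signal(T4) -> count=0 queue=[] holders={T3,T5}
Step 11: signal(T3) -> count=1 queue=[] holders={T5}
Step 12: wait(T4) -> count=0 queue=[] holders={T4,T5}
Final holders: {T4,T5} -> T4 in holders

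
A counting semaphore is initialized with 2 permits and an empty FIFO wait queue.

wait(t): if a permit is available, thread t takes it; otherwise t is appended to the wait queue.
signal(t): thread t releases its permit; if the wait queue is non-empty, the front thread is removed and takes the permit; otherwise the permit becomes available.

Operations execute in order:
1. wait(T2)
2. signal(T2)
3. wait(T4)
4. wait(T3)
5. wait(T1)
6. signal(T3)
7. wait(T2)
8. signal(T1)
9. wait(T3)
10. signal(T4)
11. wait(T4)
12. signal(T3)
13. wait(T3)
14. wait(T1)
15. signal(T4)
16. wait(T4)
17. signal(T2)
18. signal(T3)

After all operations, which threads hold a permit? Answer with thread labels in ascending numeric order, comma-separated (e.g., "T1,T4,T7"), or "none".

Answer: T1,T4

Derivation:
Step 1: wait(T2) -> count=1 queue=[] holders={T2}
Step 2: signal(T2) -> count=2 queue=[] holders={none}
Step 3: wait(T4) -> count=1 queue=[] holders={T4}
Step 4: wait(T3) -> count=0 queue=[] holders={T3,T4}
Step 5: wait(T1) -> count=0 queue=[T1] holders={T3,T4}
Step 6: signal(T3) -> count=0 queue=[] holders={T1,T4}
Step 7: wait(T2) -> count=0 queue=[T2] holders={T1,T4}
Step 8: signal(T1) -> count=0 queue=[] holders={T2,T4}
Step 9: wait(T3) -> count=0 queue=[T3] holders={T2,T4}
Step 10: signal(T4) -> count=0 queue=[] holders={T2,T3}
Step 11: wait(T4) -> count=0 queue=[T4] holders={T2,T3}
Step 12: signal(T3) -> count=0 queue=[] holders={T2,T4}
Step 13: wait(T3) -> count=0 queue=[T3] holders={T2,T4}
Step 14: wait(T1) -> count=0 queue=[T3,T1] holders={T2,T4}
Step 15: signal(T4) -> count=0 queue=[T1] holders={T2,T3}
Step 16: wait(T4) -> count=0 queue=[T1,T4] holders={T2,T3}
Step 17: signal(T2) -> count=0 queue=[T4] holders={T1,T3}
Step 18: signal(T3) -> count=0 queue=[] holders={T1,T4}
Final holders: T1,T4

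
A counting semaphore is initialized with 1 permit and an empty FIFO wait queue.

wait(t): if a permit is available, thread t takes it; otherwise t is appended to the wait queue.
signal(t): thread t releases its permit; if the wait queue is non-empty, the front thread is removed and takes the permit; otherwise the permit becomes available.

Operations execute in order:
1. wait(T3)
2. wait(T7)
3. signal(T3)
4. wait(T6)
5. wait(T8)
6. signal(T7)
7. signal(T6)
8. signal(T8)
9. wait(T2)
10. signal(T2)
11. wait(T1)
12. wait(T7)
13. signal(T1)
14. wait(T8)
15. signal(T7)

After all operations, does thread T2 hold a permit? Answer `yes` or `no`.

Answer: no

Derivation:
Step 1: wait(T3) -> count=0 queue=[] holders={T3}
Step 2: wait(T7) -> count=0 queue=[T7] holders={T3}
Step 3: signal(T3) -> count=0 queue=[] holders={T7}
Step 4: wait(T6) -> count=0 queue=[T6] holders={T7}
Step 5: wait(T8) -> count=0 queue=[T6,T8] holders={T7}
Step 6: signal(T7) -> count=0 queue=[T8] holders={T6}
Step 7: signal(T6) -> count=0 queue=[] holders={T8}
Step 8: signal(T8) -> count=1 queue=[] holders={none}
Step 9: wait(T2) -> count=0 queue=[] holders={T2}
Step 10: signal(T2) -> count=1 queue=[] holders={none}
Step 11: wait(T1) -> count=0 queue=[] holders={T1}
Step 12: wait(T7) -> count=0 queue=[T7] holders={T1}
Step 13: signal(T1) -> count=0 queue=[] holders={T7}
Step 14: wait(T8) -> count=0 queue=[T8] holders={T7}
Step 15: signal(T7) -> count=0 queue=[] holders={T8}
Final holders: {T8} -> T2 not in holders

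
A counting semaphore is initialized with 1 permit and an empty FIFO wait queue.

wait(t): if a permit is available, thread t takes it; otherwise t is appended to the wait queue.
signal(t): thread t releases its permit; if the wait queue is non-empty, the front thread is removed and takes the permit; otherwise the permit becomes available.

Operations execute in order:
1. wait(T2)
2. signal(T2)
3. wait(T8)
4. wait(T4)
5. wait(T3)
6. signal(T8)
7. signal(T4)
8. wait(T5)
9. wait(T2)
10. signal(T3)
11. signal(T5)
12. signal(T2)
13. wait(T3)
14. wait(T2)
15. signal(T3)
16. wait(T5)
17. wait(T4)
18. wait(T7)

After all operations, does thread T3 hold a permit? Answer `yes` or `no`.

Answer: no

Derivation:
Step 1: wait(T2) -> count=0 queue=[] holders={T2}
Step 2: signal(T2) -> count=1 queue=[] holders={none}
Step 3: wait(T8) -> count=0 queue=[] holders={T8}
Step 4: wait(T4) -> count=0 queue=[T4] holders={T8}
Step 5: wait(T3) -> count=0 queue=[T4,T3] holders={T8}
Step 6: signal(T8) -> count=0 queue=[T3] holders={T4}
Step 7: signal(T4) -> count=0 queue=[] holders={T3}
Step 8: wait(T5) -> count=0 queue=[T5] holders={T3}
Step 9: wait(T2) -> count=0 queue=[T5,T2] holders={T3}
Step 10: signal(T3) -> count=0 queue=[T2] holders={T5}
Step 11: signal(T5) -> count=0 queue=[] holders={T2}
Step 12: signal(T2) -> count=1 queue=[] holders={none}
Step 13: wait(T3) -> count=0 queue=[] holders={T3}
Step 14: wait(T2) -> count=0 queue=[T2] holders={T3}
Step 15: signal(T3) -> count=0 queue=[] holders={T2}
Step 16: wait(T5) -> count=0 queue=[T5] holders={T2}
Step 17: wait(T4) -> count=0 queue=[T5,T4] holders={T2}
Step 18: wait(T7) -> count=0 queue=[T5,T4,T7] holders={T2}
Final holders: {T2} -> T3 not in holders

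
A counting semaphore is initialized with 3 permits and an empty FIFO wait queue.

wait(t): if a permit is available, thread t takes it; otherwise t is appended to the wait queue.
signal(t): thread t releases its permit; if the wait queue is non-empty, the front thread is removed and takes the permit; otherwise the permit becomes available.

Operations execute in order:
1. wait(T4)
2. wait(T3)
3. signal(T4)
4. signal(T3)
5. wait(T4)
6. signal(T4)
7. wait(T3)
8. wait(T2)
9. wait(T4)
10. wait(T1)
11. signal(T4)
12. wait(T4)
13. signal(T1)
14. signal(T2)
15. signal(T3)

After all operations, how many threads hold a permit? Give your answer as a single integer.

Answer: 1

Derivation:
Step 1: wait(T4) -> count=2 queue=[] holders={T4}
Step 2: wait(T3) -> count=1 queue=[] holders={T3,T4}
Step 3: signal(T4) -> count=2 queue=[] holders={T3}
Step 4: signal(T3) -> count=3 queue=[] holders={none}
Step 5: wait(T4) -> count=2 queue=[] holders={T4}
Step 6: signal(T4) -> count=3 queue=[] holders={none}
Step 7: wait(T3) -> count=2 queue=[] holders={T3}
Step 8: wait(T2) -> count=1 queue=[] holders={T2,T3}
Step 9: wait(T4) -> count=0 queue=[] holders={T2,T3,T4}
Step 10: wait(T1) -> count=0 queue=[T1] holders={T2,T3,T4}
Step 11: signal(T4) -> count=0 queue=[] holders={T1,T2,T3}
Step 12: wait(T4) -> count=0 queue=[T4] holders={T1,T2,T3}
Step 13: signal(T1) -> count=0 queue=[] holders={T2,T3,T4}
Step 14: signal(T2) -> count=1 queue=[] holders={T3,T4}
Step 15: signal(T3) -> count=2 queue=[] holders={T4}
Final holders: {T4} -> 1 thread(s)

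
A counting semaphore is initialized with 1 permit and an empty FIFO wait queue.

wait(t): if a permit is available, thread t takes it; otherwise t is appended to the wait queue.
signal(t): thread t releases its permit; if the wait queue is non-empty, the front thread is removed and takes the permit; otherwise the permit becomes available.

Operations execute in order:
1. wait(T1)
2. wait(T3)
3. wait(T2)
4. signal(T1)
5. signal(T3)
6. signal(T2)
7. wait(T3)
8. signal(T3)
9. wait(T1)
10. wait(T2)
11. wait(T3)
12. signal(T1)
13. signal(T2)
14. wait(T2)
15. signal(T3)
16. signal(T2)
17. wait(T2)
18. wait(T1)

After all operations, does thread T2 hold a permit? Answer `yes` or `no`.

Answer: yes

Derivation:
Step 1: wait(T1) -> count=0 queue=[] holders={T1}
Step 2: wait(T3) -> count=0 queue=[T3] holders={T1}
Step 3: wait(T2) -> count=0 queue=[T3,T2] holders={T1}
Step 4: signal(T1) -> count=0 queue=[T2] holders={T3}
Step 5: signal(T3) -> count=0 queue=[] holders={T2}
Step 6: signal(T2) -> count=1 queue=[] holders={none}
Step 7: wait(T3) -> count=0 queue=[] holders={T3}
Step 8: signal(T3) -> count=1 queue=[] holders={none}
Step 9: wait(T1) -> count=0 queue=[] holders={T1}
Step 10: wait(T2) -> count=0 queue=[T2] holders={T1}
Step 11: wait(T3) -> count=0 queue=[T2,T3] holders={T1}
Step 12: signal(T1) -> count=0 queue=[T3] holders={T2}
Step 13: signal(T2) -> count=0 queue=[] holders={T3}
Step 14: wait(T2) -> count=0 queue=[T2] holders={T3}
Step 15: signal(T3) -> count=0 queue=[] holders={T2}
Step 16: signal(T2) -> count=1 queue=[] holders={none}
Step 17: wait(T2) -> count=0 queue=[] holders={T2}
Step 18: wait(T1) -> count=0 queue=[T1] holders={T2}
Final holders: {T2} -> T2 in holders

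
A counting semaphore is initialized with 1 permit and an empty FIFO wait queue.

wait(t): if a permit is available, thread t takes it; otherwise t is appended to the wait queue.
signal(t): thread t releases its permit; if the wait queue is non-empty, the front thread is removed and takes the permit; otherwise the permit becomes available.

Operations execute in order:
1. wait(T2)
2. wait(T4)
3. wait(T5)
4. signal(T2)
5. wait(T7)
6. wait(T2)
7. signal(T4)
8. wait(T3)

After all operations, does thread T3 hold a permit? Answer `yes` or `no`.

Answer: no

Derivation:
Step 1: wait(T2) -> count=0 queue=[] holders={T2}
Step 2: wait(T4) -> count=0 queue=[T4] holders={T2}
Step 3: wait(T5) -> count=0 queue=[T4,T5] holders={T2}
Step 4: signal(T2) -> count=0 queue=[T5] holders={T4}
Step 5: wait(T7) -> count=0 queue=[T5,T7] holders={T4}
Step 6: wait(T2) -> count=0 queue=[T5,T7,T2] holders={T4}
Step 7: signal(T4) -> count=0 queue=[T7,T2] holders={T5}
Step 8: wait(T3) -> count=0 queue=[T7,T2,T3] holders={T5}
Final holders: {T5} -> T3 not in holders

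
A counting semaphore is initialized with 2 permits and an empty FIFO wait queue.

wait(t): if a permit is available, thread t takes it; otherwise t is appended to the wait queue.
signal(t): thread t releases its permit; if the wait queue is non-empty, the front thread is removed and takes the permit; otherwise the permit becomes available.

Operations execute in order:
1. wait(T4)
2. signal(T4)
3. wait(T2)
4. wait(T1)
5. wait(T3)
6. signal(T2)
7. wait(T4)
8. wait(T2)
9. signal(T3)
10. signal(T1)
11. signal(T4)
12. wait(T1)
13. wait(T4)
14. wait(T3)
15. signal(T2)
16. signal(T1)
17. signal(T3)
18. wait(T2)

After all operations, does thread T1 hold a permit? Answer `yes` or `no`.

Answer: no

Derivation:
Step 1: wait(T4) -> count=1 queue=[] holders={T4}
Step 2: signal(T4) -> count=2 queue=[] holders={none}
Step 3: wait(T2) -> count=1 queue=[] holders={T2}
Step 4: wait(T1) -> count=0 queue=[] holders={T1,T2}
Step 5: wait(T3) -> count=0 queue=[T3] holders={T1,T2}
Step 6: signal(T2) -> count=0 queue=[] holders={T1,T3}
Step 7: wait(T4) -> count=0 queue=[T4] holders={T1,T3}
Step 8: wait(T2) -> count=0 queue=[T4,T2] holders={T1,T3}
Step 9: signal(T3) -> count=0 queue=[T2] holders={T1,T4}
Step 10: signal(T1) -> count=0 queue=[] holders={T2,T4}
Step 11: signal(T4) -> count=1 queue=[] holders={T2}
Step 12: wait(T1) -> count=0 queue=[] holders={T1,T2}
Step 13: wait(T4) -> count=0 queue=[T4] holders={T1,T2}
Step 14: wait(T3) -> count=0 queue=[T4,T3] holders={T1,T2}
Step 15: signal(T2) -> count=0 queue=[T3] holders={T1,T4}
Step 16: signal(T1) -> count=0 queue=[] holders={T3,T4}
Step 17: signal(T3) -> count=1 queue=[] holders={T4}
Step 18: wait(T2) -> count=0 queue=[] holders={T2,T4}
Final holders: {T2,T4} -> T1 not in holders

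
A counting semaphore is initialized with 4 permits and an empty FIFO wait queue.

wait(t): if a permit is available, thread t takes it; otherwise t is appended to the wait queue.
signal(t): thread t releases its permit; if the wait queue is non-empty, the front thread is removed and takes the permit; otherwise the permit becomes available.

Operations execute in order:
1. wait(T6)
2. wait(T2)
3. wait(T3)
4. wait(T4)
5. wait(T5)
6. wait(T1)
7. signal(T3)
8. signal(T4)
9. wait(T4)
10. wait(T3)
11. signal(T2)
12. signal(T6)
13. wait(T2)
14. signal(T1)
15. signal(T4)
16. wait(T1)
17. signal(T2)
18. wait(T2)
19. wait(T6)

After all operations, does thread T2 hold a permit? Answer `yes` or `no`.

Answer: yes

Derivation:
Step 1: wait(T6) -> count=3 queue=[] holders={T6}
Step 2: wait(T2) -> count=2 queue=[] holders={T2,T6}
Step 3: wait(T3) -> count=1 queue=[] holders={T2,T3,T6}
Step 4: wait(T4) -> count=0 queue=[] holders={T2,T3,T4,T6}
Step 5: wait(T5) -> count=0 queue=[T5] holders={T2,T3,T4,T6}
Step 6: wait(T1) -> count=0 queue=[T5,T1] holders={T2,T3,T4,T6}
Step 7: signal(T3) -> count=0 queue=[T1] holders={T2,T4,T5,T6}
Step 8: signal(T4) -> count=0 queue=[] holders={T1,T2,T5,T6}
Step 9: wait(T4) -> count=0 queue=[T4] holders={T1,T2,T5,T6}
Step 10: wait(T3) -> count=0 queue=[T4,T3] holders={T1,T2,T5,T6}
Step 11: signal(T2) -> count=0 queue=[T3] holders={T1,T4,T5,T6}
Step 12: signal(T6) -> count=0 queue=[] holders={T1,T3,T4,T5}
Step 13: wait(T2) -> count=0 queue=[T2] holders={T1,T3,T4,T5}
Step 14: signal(T1) -> count=0 queue=[] holders={T2,T3,T4,T5}
Step 15: signal(T4) -> count=1 queue=[] holders={T2,T3,T5}
Step 16: wait(T1) -> count=0 queue=[] holders={T1,T2,T3,T5}
Step 17: signal(T2) -> count=1 queue=[] holders={T1,T3,T5}
Step 18: wait(T2) -> count=0 queue=[] holders={T1,T2,T3,T5}
Step 19: wait(T6) -> count=0 queue=[T6] holders={T1,T2,T3,T5}
Final holders: {T1,T2,T3,T5} -> T2 in holders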